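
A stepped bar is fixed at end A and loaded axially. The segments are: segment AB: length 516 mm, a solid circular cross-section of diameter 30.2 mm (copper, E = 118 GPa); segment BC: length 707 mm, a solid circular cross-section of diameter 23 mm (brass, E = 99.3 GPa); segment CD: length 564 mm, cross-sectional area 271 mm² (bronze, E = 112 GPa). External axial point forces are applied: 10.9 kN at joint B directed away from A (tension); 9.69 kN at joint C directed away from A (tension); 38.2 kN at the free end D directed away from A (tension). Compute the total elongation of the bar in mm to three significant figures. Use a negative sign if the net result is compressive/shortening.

1.89 mm

Internal axial forces (sectioning from the free end, tension +): N_CD = 38.2 kN, N_BC = 47.89 kN, N_AB = 58.79 kN.
A_AB = 716.3 mm².
A_BC = 415.5 mm².
δ_AB = 58790·516/(716.3·118000) = 0.3589 mm
δ_BC = 47890·707/(415.5·99300) = 0.8207 mm
δ_CD = 38200·564/(271·112000) = 0.7098 mm
δ = Σδ_i = 1.889 mm.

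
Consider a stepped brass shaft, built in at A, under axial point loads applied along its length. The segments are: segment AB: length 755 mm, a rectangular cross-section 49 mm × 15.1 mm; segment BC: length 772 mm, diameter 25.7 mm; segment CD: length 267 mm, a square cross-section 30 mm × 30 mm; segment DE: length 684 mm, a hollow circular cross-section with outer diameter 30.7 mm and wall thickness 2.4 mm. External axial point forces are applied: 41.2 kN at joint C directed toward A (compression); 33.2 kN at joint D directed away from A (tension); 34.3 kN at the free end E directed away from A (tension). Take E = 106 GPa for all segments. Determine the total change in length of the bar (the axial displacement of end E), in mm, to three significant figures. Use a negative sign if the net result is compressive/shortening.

Internal axial forces (sectioning from the free end, tension +): N_DE = 34.3 kN, N_CD = 67.5 kN, N_BC = 26.3 kN, N_AB = 26.3 kN.
A_AB = 739.9 mm².
A_BC = 518.7 mm².
A_CD = 900 mm².
A_DE = 213.4 mm².
δ_AB = 26300·755/(739.9·106000) = 0.2532 mm
δ_BC = 26300·772/(518.7·106000) = 0.3692 mm
δ_CD = 67500·267/(900·106000) = 0.1889 mm
δ_DE = 34300·684/(213.4·106000) = 1.037 mm
δ = Σδ_i = 1.849 mm.

1.85 mm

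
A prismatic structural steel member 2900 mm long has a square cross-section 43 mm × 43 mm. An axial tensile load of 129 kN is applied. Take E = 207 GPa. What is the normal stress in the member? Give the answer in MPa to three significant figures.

A = 1849 mm².
σ = N/A = 129000/1849 = 69.77 MPa.

69.8 MPa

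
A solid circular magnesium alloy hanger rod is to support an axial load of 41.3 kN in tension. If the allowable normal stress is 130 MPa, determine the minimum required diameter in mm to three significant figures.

Required area A ≥ P/σ_allow = 41300/130 = 317.7 mm².
For a solid circular section, d ≥ √(4A/π) = 20.11 mm.

20.1 mm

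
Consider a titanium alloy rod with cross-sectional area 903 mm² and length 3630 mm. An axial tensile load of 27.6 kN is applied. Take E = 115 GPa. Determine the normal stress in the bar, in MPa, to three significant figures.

30.6 MPa

σ = N/A = 27600/903 = 30.56 MPa.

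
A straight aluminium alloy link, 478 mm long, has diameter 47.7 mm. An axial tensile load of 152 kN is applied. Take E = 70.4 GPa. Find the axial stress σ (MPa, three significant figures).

85.1 MPa

A = 1787 mm².
σ = N/A = 152000/1787 = 85.06 MPa.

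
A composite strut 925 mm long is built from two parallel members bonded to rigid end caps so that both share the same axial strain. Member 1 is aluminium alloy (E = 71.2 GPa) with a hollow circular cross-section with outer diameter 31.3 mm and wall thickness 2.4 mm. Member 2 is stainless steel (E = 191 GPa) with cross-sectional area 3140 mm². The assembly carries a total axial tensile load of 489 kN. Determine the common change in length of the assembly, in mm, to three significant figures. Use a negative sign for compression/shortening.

0.735 mm

A_1 = 217.9 mm².
Equal strain + equilibrium ⇒ each member carries load in proportion to AE: A₁E₁ = 15510000 N, A₂E₂ = 599700000 N, ΣAE = 615300000 N.
δ = PL/ΣAE = 489000·925/615300000 = 0.7352 mm.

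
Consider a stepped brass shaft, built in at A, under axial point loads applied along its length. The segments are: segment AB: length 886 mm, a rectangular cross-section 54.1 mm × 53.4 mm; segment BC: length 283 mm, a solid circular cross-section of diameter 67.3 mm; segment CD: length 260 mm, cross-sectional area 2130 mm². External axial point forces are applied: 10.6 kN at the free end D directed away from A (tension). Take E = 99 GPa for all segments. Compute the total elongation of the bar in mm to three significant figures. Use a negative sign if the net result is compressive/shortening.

Internal axial forces (sectioning from the free end, tension +): N_CD = 10.6 kN, N_BC = 10.6 kN, N_AB = 10.6 kN.
A_AB = 2889 mm².
A_BC = 3557 mm².
δ_AB = 10600·886/(2889·99000) = 0.03284 mm
δ_BC = 10600·283/(3557·99000) = 0.008518 mm
δ_CD = 10600·260/(2130·99000) = 0.01307 mm
δ = Σδ_i = 0.05442 mm.

0.0544 mm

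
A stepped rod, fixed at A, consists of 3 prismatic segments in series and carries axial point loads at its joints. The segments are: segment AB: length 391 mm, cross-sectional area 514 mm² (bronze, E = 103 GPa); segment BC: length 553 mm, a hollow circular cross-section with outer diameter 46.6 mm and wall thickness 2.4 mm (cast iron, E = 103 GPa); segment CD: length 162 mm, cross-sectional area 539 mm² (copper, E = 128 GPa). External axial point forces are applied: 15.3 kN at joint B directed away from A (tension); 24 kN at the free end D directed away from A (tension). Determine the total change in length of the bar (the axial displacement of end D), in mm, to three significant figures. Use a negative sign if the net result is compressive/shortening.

0.733 mm

Internal axial forces (sectioning from the free end, tension +): N_CD = 24 kN, N_BC = 24 kN, N_AB = 39.3 kN.
A_BC = 333.3 mm².
δ_AB = 39300·391/(514·103000) = 0.2902 mm
δ_BC = 24000·553/(333.3·103000) = 0.3866 mm
δ_CD = 24000·162/(539·128000) = 0.05635 mm
δ = Σδ_i = 0.7333 mm.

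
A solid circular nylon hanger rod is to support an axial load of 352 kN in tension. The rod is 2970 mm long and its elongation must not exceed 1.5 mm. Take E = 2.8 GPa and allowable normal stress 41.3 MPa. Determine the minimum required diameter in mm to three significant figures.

Required area A ≥ P/σ_allow = 352000/41.3 = 8523 mm².
For a solid circular section, d ≥ √(4A/π) = 104.2 mm.
Elongation limit: A ≥ PL/(Eδ_allow) = 352000·2970/(2800·1.5) = 248900 mm² ⇒ d ≥ 563 mm.
The elongation limit governs.

563 mm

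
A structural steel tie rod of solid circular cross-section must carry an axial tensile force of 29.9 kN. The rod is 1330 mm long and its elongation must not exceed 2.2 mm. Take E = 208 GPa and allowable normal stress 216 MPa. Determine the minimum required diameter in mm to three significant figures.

Required area A ≥ P/σ_allow = 29900/216 = 138.4 mm².
For a solid circular section, d ≥ √(4A/π) = 13.28 mm.
Elongation limit: A ≥ PL/(Eδ_allow) = 29900·1330/(208000·2.2) = 86.9 mm² ⇒ d ≥ 10.52 mm.
The stress limit governs.

13.3 mm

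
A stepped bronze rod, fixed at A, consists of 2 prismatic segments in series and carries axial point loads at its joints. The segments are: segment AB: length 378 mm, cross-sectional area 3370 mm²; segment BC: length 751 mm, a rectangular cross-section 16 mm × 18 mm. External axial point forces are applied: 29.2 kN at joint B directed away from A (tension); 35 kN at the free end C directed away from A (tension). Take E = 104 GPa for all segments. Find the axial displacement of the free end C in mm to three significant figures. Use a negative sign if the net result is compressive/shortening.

0.947 mm

Internal axial forces (sectioning from the free end, tension +): N_BC = 35 kN, N_AB = 64.2 kN.
A_BC = 288 mm².
δ_AB = 64200·378/(3370·104000) = 0.06924 mm
δ_BC = 35000·751/(288·104000) = 0.8776 mm
δ = Σδ_i = 0.9468 mm.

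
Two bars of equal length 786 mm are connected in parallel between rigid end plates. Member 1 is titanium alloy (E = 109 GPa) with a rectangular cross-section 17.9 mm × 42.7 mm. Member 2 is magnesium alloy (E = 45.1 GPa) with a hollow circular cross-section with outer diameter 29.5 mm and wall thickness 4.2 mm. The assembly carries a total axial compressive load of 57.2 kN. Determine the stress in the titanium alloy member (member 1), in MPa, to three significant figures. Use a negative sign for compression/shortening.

-63.4 MPa

A_1 = 764.3 mm².
A_2 = 333.8 mm².
Equal strain + equilibrium ⇒ each member carries load in proportion to AE: A₁E₁ = 83310000 N, A₂E₂ = 15060000 N, ΣAE = 98370000 N.
σ₁ = P·E₁/ΣAE = -57200·109000/98370000 = -63.38 MPa.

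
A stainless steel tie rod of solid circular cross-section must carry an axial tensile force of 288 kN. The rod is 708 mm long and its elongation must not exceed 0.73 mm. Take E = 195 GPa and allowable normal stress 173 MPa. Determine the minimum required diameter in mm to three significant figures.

46.0 mm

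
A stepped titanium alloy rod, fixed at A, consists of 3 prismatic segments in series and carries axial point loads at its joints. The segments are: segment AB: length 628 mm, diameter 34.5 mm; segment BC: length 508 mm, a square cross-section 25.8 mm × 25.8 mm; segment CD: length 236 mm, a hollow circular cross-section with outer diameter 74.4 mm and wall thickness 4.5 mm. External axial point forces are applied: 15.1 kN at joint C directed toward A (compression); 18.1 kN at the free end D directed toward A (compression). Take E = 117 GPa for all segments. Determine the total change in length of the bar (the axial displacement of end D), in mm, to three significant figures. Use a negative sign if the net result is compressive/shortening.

Internal axial forces (sectioning from the free end, tension +): N_CD = -18.1 kN, N_BC = -33.2 kN, N_AB = -33.2 kN.
A_AB = 934.8 mm².
A_BC = 665.6 mm².
A_CD = 988.2 mm².
δ_AB = -33200·628/(934.8·117000) = -0.1906 mm
δ_BC = -33200·508/(665.6·117000) = -0.2166 mm
δ_CD = -18100·236/(988.2·117000) = -0.03695 mm
δ = Σδ_i = -0.4441 mm.

-0.444 mm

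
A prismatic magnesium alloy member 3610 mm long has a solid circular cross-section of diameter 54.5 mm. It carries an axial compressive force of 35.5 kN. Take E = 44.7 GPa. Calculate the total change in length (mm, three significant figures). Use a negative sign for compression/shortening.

A = 2333 mm².
δ_mech = NL/(AE) = -35500·3610/(2333·44700) = -1.229 mm.

-1.23 mm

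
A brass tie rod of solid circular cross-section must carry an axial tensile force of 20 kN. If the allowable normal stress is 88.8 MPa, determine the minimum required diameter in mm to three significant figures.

16.9 mm

Required area A ≥ P/σ_allow = 20000/88.8 = 225.2 mm².
For a solid circular section, d ≥ √(4A/π) = 16.93 mm.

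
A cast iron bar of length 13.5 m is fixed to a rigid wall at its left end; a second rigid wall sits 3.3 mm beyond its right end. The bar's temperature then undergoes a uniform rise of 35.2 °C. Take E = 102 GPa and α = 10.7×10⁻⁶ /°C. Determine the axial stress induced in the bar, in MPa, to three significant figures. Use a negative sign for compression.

Free thermal expansion αLΔT = 10.7e-6 · 13500 · 35.2 = 5.085 mm.
The walls engage after the gap closes; constrained expansion = 5.085 − 3.3 = 1.785 mm.
The walls impose strain ε = −(1.785)/13500 = -1.3220e-04; σ = Eε = 102000 · -1.3220e-04 = -13.48 MPa.

-13.5 MPa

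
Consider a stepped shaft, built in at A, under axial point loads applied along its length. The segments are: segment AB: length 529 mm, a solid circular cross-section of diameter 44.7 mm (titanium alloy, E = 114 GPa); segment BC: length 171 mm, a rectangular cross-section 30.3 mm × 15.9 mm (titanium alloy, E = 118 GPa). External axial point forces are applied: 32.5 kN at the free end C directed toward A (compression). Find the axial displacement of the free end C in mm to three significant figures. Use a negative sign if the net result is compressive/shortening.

-0.194 mm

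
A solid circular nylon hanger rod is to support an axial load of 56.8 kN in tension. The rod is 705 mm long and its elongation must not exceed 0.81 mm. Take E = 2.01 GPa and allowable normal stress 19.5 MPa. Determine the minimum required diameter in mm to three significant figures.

177 mm

Required area A ≥ P/σ_allow = 56800/19.5 = 2913 mm².
For a solid circular section, d ≥ √(4A/π) = 60.9 mm.
Elongation limit: A ≥ PL/(Eδ_allow) = 56800·705/(2010·0.81) = 24600 mm² ⇒ d ≥ 177 mm.
The elongation limit governs.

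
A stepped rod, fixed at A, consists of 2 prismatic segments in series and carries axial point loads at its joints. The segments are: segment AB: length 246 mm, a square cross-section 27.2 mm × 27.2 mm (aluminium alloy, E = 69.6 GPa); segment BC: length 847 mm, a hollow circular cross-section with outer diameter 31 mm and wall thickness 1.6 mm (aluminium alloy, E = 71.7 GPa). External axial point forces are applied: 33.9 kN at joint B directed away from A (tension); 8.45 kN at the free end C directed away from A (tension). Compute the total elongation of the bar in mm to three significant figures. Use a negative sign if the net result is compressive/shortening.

Internal axial forces (sectioning from the free end, tension +): N_BC = 8.45 kN, N_AB = 42.35 kN.
A_AB = 739.8 mm².
A_BC = 147.8 mm².
δ_AB = 42350·246/(739.8·69600) = 0.2023 mm
δ_BC = 8450·847/(147.8·71700) = 0.6755 mm
δ = Σδ_i = 0.8778 mm.

0.878 mm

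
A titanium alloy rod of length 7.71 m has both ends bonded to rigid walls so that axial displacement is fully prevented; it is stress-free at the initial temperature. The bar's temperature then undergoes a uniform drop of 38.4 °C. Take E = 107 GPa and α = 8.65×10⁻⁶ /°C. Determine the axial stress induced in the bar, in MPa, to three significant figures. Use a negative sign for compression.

35.5 MPa

Free thermal expansion αLΔT = 8.65e-6 · 7710 · -38.4 = -2.561 mm.
The walls impose strain ε = −(-2.561)/7710 = 3.3216e-04; σ = Eε = 107000 · 3.3216e-04 = 35.54 MPa.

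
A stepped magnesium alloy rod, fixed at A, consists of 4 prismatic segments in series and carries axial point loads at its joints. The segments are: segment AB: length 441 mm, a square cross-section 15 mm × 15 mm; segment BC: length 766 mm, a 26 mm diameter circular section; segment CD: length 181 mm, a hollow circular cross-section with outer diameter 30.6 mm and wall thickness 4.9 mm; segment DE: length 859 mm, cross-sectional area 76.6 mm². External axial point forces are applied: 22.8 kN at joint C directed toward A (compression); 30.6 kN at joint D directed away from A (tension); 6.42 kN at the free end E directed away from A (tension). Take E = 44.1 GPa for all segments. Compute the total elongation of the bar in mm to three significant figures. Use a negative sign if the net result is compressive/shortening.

3.11 mm

Internal axial forces (sectioning from the free end, tension +): N_DE = 6.42 kN, N_CD = 37.02 kN, N_BC = 14.22 kN, N_AB = 14.22 kN.
A_AB = 225 mm².
A_BC = 530.9 mm².
A_CD = 395.6 mm².
δ_AB = 14220·441/(225·44100) = 0.632 mm
δ_BC = 14220·766/(530.9·44100) = 0.4652 mm
δ_CD = 37020·181/(395.6·44100) = 0.3841 mm
δ_DE = 6420·859/(76.6·44100) = 1.633 mm
δ = Σδ_i = 3.114 mm.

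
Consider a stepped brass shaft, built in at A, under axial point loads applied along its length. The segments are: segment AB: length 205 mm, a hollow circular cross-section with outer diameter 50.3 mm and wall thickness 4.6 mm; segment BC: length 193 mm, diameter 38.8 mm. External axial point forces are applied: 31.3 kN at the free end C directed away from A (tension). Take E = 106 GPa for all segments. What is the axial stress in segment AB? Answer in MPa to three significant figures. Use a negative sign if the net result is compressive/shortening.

Internal axial forces (sectioning from the free end, tension +): N_BC = 31.3 kN, N_AB = 31.3 kN.
A_AB = 660.4 mm².
σ_AB = N_AB/A_AB = 31300/660.4 = 47.39 MPa.

47.4 MPa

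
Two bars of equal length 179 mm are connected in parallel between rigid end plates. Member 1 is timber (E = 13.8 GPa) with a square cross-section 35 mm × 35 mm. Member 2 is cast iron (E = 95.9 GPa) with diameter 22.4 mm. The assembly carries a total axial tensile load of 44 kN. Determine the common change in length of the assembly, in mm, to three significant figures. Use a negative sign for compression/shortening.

0.144 mm

A_1 = 1225 mm².
A_2 = 394.1 mm².
Equal strain + equilibrium ⇒ each member carries load in proportion to AE: A₁E₁ = 16900000 N, A₂E₂ = 37790000 N, ΣAE = 54700000 N.
δ = PL/ΣAE = 44000·179/54700000 = 0.144 mm.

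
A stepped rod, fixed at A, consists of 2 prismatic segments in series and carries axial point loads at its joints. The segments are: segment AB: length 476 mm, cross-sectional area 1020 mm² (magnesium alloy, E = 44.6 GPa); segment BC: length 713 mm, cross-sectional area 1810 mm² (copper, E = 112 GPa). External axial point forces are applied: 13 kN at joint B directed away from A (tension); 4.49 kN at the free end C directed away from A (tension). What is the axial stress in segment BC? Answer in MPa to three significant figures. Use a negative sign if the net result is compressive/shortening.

2.48 MPa

Internal axial forces (sectioning from the free end, tension +): N_BC = 4.49 kN, N_AB = 17.49 kN.
σ_BC = N_BC/A_BC = 4490/1810 = 2.481 MPa.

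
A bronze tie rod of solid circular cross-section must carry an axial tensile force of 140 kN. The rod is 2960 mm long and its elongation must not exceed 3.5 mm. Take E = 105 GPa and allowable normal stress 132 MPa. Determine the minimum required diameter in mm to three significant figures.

Required area A ≥ P/σ_allow = 140000/132 = 1061 mm².
For a solid circular section, d ≥ √(4A/π) = 36.75 mm.
Elongation limit: A ≥ PL/(Eδ_allow) = 140000·2960/(105000·3.5) = 1128 mm² ⇒ d ≥ 37.89 mm.
The elongation limit governs.

37.9 mm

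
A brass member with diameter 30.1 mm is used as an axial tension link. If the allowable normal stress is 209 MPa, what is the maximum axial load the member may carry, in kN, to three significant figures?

A = 711.6 mm².
P_max = σ_allow · A = 209 · 711.6 = 148700 N = 148.7 kN.

149 kN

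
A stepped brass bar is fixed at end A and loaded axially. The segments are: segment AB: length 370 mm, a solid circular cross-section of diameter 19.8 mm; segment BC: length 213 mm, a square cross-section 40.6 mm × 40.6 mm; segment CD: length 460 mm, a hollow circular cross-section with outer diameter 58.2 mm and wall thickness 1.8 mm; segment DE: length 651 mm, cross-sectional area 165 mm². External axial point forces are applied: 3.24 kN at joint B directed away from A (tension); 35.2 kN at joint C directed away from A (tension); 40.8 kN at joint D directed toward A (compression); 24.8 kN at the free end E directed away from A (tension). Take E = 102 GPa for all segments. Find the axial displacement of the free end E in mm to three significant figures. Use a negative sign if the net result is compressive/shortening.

1.02 mm

Internal axial forces (sectioning from the free end, tension +): N_DE = 24.8 kN, N_CD = -16 kN, N_BC = 19.2 kN, N_AB = 22.44 kN.
A_AB = 307.9 mm².
A_BC = 1648 mm².
A_CD = 318.9 mm².
δ_AB = 22440·370/(307.9·102000) = 0.2644 mm
δ_BC = 19200·213/(1648·102000) = 0.02432 mm
δ_CD = -16000·460/(318.9·102000) = -0.2262 mm
δ_DE = 24800·651/(165·102000) = 0.9593 mm
δ = Σδ_i = 1.022 mm.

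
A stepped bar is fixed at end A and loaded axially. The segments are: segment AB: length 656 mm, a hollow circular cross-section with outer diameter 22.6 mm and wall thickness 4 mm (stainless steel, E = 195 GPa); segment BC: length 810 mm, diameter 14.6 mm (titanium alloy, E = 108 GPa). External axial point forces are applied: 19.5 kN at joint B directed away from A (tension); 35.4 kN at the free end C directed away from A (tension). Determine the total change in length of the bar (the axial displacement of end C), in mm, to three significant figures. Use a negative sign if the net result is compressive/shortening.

Internal axial forces (sectioning from the free end, tension +): N_BC = 35.4 kN, N_AB = 54.9 kN.
A_AB = 233.7 mm².
A_BC = 167.4 mm².
δ_AB = 54900·656/(233.7·195000) = 0.7902 mm
δ_BC = 35400·810/(167.4·108000) = 1.586 mm
δ = Σδ_i = 2.376 mm.

2.38 mm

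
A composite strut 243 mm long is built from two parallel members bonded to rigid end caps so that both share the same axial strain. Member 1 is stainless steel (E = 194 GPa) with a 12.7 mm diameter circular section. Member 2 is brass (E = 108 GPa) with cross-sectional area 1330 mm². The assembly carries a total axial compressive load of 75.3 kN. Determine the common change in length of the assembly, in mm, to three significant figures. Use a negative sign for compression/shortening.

A_1 = 126.7 mm².
Equal strain + equilibrium ⇒ each member carries load in proportion to AE: A₁E₁ = 24580000 N, A₂E₂ = 143600000 N, ΣAE = 168200000 N.
δ = PL/ΣAE = -75300·243/168200000 = -0.1088 mm.

-0.109 mm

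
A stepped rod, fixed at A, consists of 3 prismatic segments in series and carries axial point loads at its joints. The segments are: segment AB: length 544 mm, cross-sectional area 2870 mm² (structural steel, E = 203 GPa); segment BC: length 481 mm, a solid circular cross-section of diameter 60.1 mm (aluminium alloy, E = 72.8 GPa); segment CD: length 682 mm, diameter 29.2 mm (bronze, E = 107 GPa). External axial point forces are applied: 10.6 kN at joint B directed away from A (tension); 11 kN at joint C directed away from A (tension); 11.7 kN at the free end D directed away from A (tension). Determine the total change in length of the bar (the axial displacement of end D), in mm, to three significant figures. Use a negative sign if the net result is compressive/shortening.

Internal axial forces (sectioning from the free end, tension +): N_CD = 11.7 kN, N_BC = 22.7 kN, N_AB = 33.3 kN.
A_BC = 2837 mm².
A_CD = 669.7 mm².
δ_AB = 33300·544/(2870·203000) = 0.03109 mm
δ_BC = 22700·481/(2837·72800) = 0.05287 mm
δ_CD = 11700·682/(669.7·107000) = 0.1114 mm
δ = Σδ_i = 0.1953 mm.

0.195 mm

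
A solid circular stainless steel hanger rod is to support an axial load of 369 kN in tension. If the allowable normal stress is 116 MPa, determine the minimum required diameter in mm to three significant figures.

Required area A ≥ P/σ_allow = 369000/116 = 3181 mm².
For a solid circular section, d ≥ √(4A/π) = 63.64 mm.

63.6 mm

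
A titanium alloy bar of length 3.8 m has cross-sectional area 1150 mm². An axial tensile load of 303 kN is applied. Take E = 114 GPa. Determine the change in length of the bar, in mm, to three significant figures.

δ_mech = NL/(AE) = 303000·3800/(1150·114000) = 8.783 mm.

8.78 mm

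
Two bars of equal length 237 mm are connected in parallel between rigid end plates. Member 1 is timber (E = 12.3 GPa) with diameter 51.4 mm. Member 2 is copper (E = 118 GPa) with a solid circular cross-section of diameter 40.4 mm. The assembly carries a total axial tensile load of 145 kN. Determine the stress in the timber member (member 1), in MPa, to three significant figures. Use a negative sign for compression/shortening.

10.1 MPa

A_1 = 2075 mm².
A_2 = 1282 mm².
Equal strain + equilibrium ⇒ each member carries load in proportion to AE: A₁E₁ = 25520000 N, A₂E₂ = 151300000 N, ΣAE = 176800000 N.
σ₁ = P·E₁/ΣAE = 145000·12300/176800000 = 10.09 MPa.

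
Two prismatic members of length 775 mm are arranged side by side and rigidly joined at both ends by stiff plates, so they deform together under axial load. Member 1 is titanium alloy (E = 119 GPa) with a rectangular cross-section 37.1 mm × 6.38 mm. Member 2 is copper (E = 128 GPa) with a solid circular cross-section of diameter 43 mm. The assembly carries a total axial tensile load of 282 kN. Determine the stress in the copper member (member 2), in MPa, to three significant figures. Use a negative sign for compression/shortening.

169 MPa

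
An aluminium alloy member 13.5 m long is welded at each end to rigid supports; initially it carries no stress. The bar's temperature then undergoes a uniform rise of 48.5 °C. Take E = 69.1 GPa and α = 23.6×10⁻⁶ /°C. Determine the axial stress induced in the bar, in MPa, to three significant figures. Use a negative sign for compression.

-79.1 MPa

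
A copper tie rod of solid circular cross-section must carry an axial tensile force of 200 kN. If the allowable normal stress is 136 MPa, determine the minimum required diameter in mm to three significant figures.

43.3 mm

Required area A ≥ P/σ_allow = 200000/136 = 1471 mm².
For a solid circular section, d ≥ √(4A/π) = 43.27 mm.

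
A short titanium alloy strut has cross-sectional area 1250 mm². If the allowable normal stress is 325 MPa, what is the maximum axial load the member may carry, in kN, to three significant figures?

406 kN

P_max = σ_allow · A = 325 · 1250 = 406200 N = 406.2 kN.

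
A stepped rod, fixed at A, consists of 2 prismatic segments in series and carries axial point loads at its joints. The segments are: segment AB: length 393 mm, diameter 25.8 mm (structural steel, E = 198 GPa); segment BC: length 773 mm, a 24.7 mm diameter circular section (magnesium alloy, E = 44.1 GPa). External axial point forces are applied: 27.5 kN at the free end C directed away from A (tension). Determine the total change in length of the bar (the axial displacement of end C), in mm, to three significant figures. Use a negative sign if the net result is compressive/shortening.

Internal axial forces (sectioning from the free end, tension +): N_BC = 27.5 kN, N_AB = 27.5 kN.
A_AB = 522.8 mm².
A_BC = 479.2 mm².
δ_AB = 27500·393/(522.8·198000) = 0.1044 mm
δ_BC = 27500·773/(479.2·44100) = 1.006 mm
δ = Σδ_i = 1.11 mm.

1.11 mm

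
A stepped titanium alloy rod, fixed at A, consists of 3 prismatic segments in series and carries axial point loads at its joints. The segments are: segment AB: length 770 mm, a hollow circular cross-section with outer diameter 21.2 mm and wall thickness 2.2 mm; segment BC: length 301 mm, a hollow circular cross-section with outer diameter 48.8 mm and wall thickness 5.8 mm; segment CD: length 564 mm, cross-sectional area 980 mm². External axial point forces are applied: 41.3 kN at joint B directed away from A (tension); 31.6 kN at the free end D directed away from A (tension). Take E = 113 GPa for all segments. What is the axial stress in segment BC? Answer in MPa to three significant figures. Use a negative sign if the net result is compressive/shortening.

40.3 MPa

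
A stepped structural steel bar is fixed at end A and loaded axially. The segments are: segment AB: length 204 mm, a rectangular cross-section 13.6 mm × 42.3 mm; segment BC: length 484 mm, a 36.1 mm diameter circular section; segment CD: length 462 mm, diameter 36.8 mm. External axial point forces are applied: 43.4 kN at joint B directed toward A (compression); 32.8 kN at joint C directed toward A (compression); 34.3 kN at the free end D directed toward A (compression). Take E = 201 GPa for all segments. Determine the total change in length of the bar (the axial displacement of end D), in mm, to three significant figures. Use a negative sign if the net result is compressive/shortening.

Internal axial forces (sectioning from the free end, tension +): N_CD = -34.3 kN, N_BC = -67.1 kN, N_AB = -110.5 kN.
A_AB = 575.3 mm².
A_BC = 1024 mm².
A_CD = 1064 mm².
δ_AB = -110500·204/(575.3·201000) = -0.1949 mm
δ_BC = -67100·484/(1024·201000) = -0.1579 mm
δ_CD = -34300·462/(1064·201000) = -0.07412 mm
δ = Σδ_i = -0.4269 mm.

-0.427 mm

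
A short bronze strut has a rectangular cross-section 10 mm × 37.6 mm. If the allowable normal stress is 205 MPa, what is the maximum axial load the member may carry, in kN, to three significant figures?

A = 376 mm².
P_max = σ_allow · A = 205 · 376 = 77080 N = 77.08 kN.

77.1 kN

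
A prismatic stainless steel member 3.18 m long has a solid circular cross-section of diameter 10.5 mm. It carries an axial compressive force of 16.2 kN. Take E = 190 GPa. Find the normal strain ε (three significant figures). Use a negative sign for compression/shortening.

-9.85e-04

A = 86.59 mm².
σ = N/A = -187.1 MPa; ε = σ/E = -187.1/190000 = -9.847e-04.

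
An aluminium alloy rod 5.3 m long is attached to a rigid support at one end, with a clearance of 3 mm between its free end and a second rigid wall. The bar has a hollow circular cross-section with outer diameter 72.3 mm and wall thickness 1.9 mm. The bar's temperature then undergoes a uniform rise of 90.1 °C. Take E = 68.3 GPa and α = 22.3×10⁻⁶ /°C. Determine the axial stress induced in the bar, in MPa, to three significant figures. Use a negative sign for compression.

Free thermal expansion αLΔT = 22.3e-6 · 5300 · 90.1 = 10.65 mm.
The walls engage after the gap closes; constrained expansion = 10.65 − 3 = 7.649 mm.
The walls impose strain ε = −(7.649)/5300 = -1.4432e-03; σ = Eε = 68300 · -1.4432e-03 = -98.57 MPa.

-98.6 MPa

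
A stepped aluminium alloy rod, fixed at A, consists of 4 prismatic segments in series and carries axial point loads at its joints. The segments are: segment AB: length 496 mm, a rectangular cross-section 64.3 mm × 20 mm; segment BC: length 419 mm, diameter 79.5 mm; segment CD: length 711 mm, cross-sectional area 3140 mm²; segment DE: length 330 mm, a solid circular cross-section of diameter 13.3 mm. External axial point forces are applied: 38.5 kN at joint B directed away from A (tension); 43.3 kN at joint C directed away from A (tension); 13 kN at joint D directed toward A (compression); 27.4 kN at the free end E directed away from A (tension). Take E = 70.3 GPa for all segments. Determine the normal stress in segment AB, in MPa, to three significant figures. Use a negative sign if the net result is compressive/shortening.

74.8 MPa

Internal axial forces (sectioning from the free end, tension +): N_DE = 27.4 kN, N_CD = 14.4 kN, N_BC = 57.7 kN, N_AB = 96.2 kN.
A_AB = 1286 mm².
σ_AB = N_AB/A_AB = 96200/1286 = 74.81 MPa.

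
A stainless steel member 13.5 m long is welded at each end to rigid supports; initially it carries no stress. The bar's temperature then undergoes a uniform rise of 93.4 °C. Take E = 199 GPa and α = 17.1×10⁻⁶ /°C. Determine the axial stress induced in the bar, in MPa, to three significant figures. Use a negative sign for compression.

Free thermal expansion αLΔT = 17.1e-6 · 13500 · 93.4 = 21.56 mm.
The walls impose strain ε = −(21.56)/13500 = -1.5971e-03; σ = Eε = 199000 · -1.5971e-03 = -317.8 MPa.

-318 MPa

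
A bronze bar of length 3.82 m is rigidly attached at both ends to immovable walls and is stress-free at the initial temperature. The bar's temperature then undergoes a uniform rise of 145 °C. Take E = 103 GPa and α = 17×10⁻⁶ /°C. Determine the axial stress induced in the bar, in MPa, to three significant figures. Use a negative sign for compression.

-254 MPa

Free thermal expansion αLΔT = 17e-6 · 3820 · 145 = 9.416 mm.
The walls impose strain ε = −(9.416)/3820 = -2.4650e-03; σ = Eε = 103000 · -2.4650e-03 = -253.9 MPa.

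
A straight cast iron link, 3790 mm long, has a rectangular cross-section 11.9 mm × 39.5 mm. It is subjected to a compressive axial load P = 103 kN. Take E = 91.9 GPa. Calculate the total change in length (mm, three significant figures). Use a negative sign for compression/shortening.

-9.04 mm

A = 470.1 mm².
δ_mech = NL/(AE) = -103000·3790/(470.1·91900) = -9.037 mm.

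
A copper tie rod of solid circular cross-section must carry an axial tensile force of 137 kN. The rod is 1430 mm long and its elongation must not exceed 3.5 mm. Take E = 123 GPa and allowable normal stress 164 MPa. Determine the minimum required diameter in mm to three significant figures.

32.6 mm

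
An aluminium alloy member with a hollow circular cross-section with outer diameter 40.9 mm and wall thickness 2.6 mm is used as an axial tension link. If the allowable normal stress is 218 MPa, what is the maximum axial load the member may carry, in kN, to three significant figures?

68.2 kN

A = 312.8 mm².
P_max = σ_allow · A = 218 · 312.8 = 68200 N = 68.2 kN.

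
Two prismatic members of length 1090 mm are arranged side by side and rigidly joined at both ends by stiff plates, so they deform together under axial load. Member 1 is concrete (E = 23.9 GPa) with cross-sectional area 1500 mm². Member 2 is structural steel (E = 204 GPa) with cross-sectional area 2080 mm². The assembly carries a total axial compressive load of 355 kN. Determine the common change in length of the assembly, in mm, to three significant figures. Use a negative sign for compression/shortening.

Equal strain + equilibrium ⇒ each member carries load in proportion to AE: A₁E₁ = 35850000 N, A₂E₂ = 424300000 N, ΣAE = 460200000 N.
δ = PL/ΣAE = -355000·1090/460200000 = -0.8409 mm.

-0.841 mm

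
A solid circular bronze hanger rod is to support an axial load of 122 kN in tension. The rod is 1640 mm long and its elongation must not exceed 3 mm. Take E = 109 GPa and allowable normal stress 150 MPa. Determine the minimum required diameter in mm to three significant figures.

Required area A ≥ P/σ_allow = 122000/150 = 813.3 mm².
For a solid circular section, d ≥ √(4A/π) = 32.18 mm.
Elongation limit: A ≥ PL/(Eδ_allow) = 122000·1640/(109000·3) = 611.9 mm² ⇒ d ≥ 27.91 mm.
The stress limit governs.

32.2 mm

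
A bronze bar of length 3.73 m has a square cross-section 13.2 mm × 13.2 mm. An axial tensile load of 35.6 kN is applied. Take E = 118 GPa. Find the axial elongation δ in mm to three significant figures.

A = 174.2 mm².
δ_mech = NL/(AE) = 35600·3730/(174.2·118000) = 6.458 mm.

6.46 mm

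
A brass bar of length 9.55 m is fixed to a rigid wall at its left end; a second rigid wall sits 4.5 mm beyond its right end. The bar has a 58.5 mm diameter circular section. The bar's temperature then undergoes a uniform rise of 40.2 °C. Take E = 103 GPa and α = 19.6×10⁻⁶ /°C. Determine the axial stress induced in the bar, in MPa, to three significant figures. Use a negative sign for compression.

-32.6 MPa

Free thermal expansion αLΔT = 19.6e-6 · 9550 · 40.2 = 7.525 mm.
The walls engage after the gap closes; constrained expansion = 7.525 − 4.5 = 3.025 mm.
The walls impose strain ε = −(3.025)/9550 = -3.1672e-04; σ = Eε = 103000 · -3.1672e-04 = -32.62 MPa.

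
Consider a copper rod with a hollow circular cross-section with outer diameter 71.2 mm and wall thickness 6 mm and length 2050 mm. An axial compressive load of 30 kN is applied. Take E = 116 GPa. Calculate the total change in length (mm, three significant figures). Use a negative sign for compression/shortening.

A = 1229 mm².
δ_mech = NL/(AE) = -30000·2050/(1229·116000) = -0.4314 mm.

-0.431 mm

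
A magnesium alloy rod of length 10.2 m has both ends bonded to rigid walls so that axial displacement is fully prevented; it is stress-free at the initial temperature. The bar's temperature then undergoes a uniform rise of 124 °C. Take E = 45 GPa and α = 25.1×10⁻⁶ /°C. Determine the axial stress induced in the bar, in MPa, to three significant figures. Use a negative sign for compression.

Free thermal expansion αLΔT = 25.1e-6 · 10200 · 124 = 31.75 mm.
The walls impose strain ε = −(31.75)/10200 = -3.1124e-03; σ = Eε = 45000 · -3.1124e-03 = -140.1 MPa.

-140 MPa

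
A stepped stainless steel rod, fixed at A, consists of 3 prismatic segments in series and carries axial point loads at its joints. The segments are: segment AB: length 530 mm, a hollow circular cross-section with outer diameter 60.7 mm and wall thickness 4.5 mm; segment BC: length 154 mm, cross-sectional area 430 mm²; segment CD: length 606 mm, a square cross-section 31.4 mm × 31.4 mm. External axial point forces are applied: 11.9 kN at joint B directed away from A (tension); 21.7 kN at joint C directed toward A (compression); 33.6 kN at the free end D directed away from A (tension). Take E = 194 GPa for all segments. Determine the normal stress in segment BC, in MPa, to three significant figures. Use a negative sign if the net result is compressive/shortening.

Internal axial forces (sectioning from the free end, tension +): N_CD = 33.6 kN, N_BC = 11.9 kN, N_AB = 23.8 kN.
σ_BC = N_BC/A_BC = 11900/430 = 27.67 MPa.

27.7 MPa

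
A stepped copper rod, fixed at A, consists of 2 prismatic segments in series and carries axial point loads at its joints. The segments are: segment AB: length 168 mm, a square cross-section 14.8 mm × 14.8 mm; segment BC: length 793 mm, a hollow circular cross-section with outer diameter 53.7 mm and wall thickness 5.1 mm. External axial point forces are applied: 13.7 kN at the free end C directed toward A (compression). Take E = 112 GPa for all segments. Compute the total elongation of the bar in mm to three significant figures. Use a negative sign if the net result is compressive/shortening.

-0.218 mm

Internal axial forces (sectioning from the free end, tension +): N_BC = -13.7 kN, N_AB = -13.7 kN.
A_AB = 219 mm².
A_BC = 778.7 mm².
δ_AB = -13700·168/(219·112000) = -0.09382 mm
δ_BC = -13700·793/(778.7·112000) = -0.1246 mm
δ = Σδ_i = -0.2184 mm.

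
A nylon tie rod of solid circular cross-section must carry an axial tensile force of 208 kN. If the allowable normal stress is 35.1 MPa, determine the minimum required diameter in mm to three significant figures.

Required area A ≥ P/σ_allow = 208000/35.1 = 5926 mm².
For a solid circular section, d ≥ √(4A/π) = 86.86 mm.

86.9 mm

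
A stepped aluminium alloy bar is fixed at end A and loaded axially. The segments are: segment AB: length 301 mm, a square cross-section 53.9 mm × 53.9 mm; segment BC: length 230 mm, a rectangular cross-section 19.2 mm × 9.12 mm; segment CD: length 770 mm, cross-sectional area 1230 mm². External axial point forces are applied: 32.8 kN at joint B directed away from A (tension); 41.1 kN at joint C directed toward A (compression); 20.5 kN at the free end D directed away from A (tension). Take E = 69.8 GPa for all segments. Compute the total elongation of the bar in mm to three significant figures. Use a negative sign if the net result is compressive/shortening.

Internal axial forces (sectioning from the free end, tension +): N_CD = 20.5 kN, N_BC = -20.6 kN, N_AB = 12.2 kN.
A_AB = 2905 mm².
A_BC = 175.1 mm².
δ_AB = 12200·301/(2905·69800) = 0.01811 mm
δ_BC = -20600·230/(175.1·69800) = -0.3877 mm
δ_CD = 20500·770/(1230·69800) = 0.1839 mm
δ = Σδ_i = -0.1857 mm.

-0.186 mm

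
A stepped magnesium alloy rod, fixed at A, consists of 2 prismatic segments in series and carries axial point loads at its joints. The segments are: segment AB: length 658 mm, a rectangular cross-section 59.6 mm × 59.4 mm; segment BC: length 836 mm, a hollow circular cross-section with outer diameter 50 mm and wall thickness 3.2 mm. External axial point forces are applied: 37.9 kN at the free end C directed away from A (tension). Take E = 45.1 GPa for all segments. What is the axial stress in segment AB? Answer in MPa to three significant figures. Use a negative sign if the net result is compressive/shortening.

Internal axial forces (sectioning from the free end, tension +): N_BC = 37.9 kN, N_AB = 37.9 kN.
A_AB = 3540 mm².
σ_AB = N_AB/A_AB = 37900/3540 = 10.71 MPa.

10.7 MPa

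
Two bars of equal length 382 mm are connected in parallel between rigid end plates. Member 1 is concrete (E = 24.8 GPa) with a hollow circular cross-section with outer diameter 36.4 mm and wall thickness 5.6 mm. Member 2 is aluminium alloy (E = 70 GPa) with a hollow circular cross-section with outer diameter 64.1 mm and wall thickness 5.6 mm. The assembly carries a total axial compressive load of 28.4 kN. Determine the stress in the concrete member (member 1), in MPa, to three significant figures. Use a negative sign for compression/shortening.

-8.24 MPa

A_1 = 541.9 mm².
A_2 = 1029 mm².
Equal strain + equilibrium ⇒ each member carries load in proportion to AE: A₁E₁ = 13440000 N, A₂E₂ = 72040000 N, ΣAE = 85480000 N.
σ₁ = P·E₁/ΣAE = -28400·24800/85480000 = -8.239 MPa.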